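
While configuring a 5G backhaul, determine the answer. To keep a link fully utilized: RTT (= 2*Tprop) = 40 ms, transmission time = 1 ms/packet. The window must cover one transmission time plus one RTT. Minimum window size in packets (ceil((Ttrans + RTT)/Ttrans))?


Given: Ttrans = 1 ms, RTT = 40 ms (= 2 * Tprop, Tprop = 20 ms)
Time until first ACK returns = Ttrans + RTT = 1 + 40 = 41 ms
Need W * Ttrans >= Ttrans + RTT  ->  W >= (Ttrans + RTT) / Ttrans
(Ttrans + RTT) / Ttrans = 41 / 1 = 41
W_min = ceil(41) = 41

41


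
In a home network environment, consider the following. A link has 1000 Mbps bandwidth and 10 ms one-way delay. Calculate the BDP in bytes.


Given: bandwidth = 1000 Mbps, delay = 10 ms
BDP in bits = 1000 * 10^6 * 10 / 1000
BDP in bits = 10000000
BDP in bytes = 10000000 / 8 = 1250000

1250000


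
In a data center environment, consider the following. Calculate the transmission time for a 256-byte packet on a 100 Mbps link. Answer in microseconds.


Given: packet = 256 bytes, bandwidth = 100 Mbps
Packet in bits = 256 * 8 = 2048 bits
Bandwidth = 100 * 10^6 = 100000000 bps
Time = 2048 / 100000000 seconds
Time in us = 2048 * 10^6 / 100000000 = 20.48

20.48


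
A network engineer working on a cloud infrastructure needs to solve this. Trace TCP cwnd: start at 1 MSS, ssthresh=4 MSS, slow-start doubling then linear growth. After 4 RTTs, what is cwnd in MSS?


RTT 0: cwnd = 1 MSS (initial)
RTT 1: cwnd = 2 MSS (slow start, doubled)
RTT 2: cwnd = 4 MSS (slow start, doubled)
RTT 3: cwnd = 5 MSS (congestion avoidance, +1)
RTT 4: cwnd = 6 MSS (congestion avoidance, +1)

6


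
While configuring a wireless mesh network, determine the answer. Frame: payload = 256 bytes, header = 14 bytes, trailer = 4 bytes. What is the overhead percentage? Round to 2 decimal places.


Given: payload = 256 B, header = 14 B, trailer = 4 B
Overhead bytes = header + trailer = 14 + 4 = 18
Total frame = payload + overhead = 256 + 18 = 274
Overhead % = 18 / 274 * 100 = 6.5693% -> 6.57% (2 dp)

6.57


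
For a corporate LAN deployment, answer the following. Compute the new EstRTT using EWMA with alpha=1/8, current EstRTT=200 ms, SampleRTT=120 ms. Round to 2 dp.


Given: EstRTT = 200 ms, SampleRTT = 120 ms, alpha = 1/8
New EstRTT = (1 - alpha) * EstRTT + alpha * SampleRTT
(7/8) * 200 = 175
(1/8) * 120 = 15
New EstRTT = 175 + 15 = 190 ms -> 190.00 ms (2 dp)

190.00


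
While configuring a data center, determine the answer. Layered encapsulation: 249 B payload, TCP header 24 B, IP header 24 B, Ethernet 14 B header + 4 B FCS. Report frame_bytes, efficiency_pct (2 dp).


TCP segment = 249 + 24 = 273 B
IP packet = 273 + 24 = 297 B
Ethernet frame = 297 + 14 + 4 = 315 B
Efficiency = app / frame = 249 / 315 = 0.790476 = 79.0476% -> 79.05% (2 dp)

315, 79.05


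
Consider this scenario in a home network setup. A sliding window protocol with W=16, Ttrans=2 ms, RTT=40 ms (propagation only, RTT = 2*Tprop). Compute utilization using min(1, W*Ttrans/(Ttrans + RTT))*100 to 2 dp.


Given: W = 16, Ttrans = 2 ms, RTT = 40 ms (= 2 * Tprop, Tprop = 20 ms)
Cycle time = Ttrans + RTT = 2 + 40 = 42 ms (first packet sent until its ACK returns)
W * Ttrans = 16 * 2 = 32 ms of sending per cycle
W * Ttrans / (Ttrans + RTT) = 32 / 42 = 0.761905
U = min(1, 0.761905) = 0.761905
U% = 76.19%

76.19


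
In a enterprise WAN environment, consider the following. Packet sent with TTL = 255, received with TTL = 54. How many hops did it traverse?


Given: initial TTL = 255, received TTL = 54
Hops = initial TTL - received TTL
Hops = 255 - 54 = 201

201


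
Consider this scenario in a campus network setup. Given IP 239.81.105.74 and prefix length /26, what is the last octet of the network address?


Given: IP = 239.81.105.74, prefix = /26
Subnet mask = 255.255.255.192
Last octet of IP: 74
Last octet of mask: 192
Network last octet = 74 AND 192 = 64

64


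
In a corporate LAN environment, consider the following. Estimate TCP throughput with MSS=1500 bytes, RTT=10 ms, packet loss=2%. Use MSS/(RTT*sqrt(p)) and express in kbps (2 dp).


Given: MSS = 1500 bytes, RTT = 10 ms, loss = 2%
RTT in seconds = 10 / 1000 = 0.01
Loss rate = 2% = 0.02
sqrt(loss) = sqrt(0.02) = 0.141421356237
Throughput (bytes/s) = 1500 / (0.01 * 0.141421356237) = 1060660.1718
Throughput (kbps) = 1060660.1718 * 8 / 1000 = 8485.281374 -> 8485.28 kbps (2 dp)

8485.28


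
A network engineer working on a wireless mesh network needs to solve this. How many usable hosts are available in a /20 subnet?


Given: subnet mask /20
Host bits = 32 - 20 = 12
Total addresses = 2^12 = 4096
Usable hosts = 4096 - 2 (network + broadcast) = 4094

4094


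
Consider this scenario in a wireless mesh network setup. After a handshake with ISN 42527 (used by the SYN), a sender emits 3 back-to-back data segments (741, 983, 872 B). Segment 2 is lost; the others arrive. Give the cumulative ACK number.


SYN uses sequence number 42527; first data byte = ISN + 1 = 42528.
Segment 1: SEQ = 42528, len = 741 B, covers [42528, 43268]
Segment 2: SEQ = 43269, len = 983 B, covers [43269, 44251] [LOST]
Segment 3: SEQ = 44252, len = 872 B, covers [44252, 45123]
In-order data received: bytes [42528, 43268] (segments 1..1).
Segment 2 missing -> gap begins at byte 43269; later segments buffered out of order.
Cumulative ACK = next expected in-order byte = 42528 + 741 = 43269

43269


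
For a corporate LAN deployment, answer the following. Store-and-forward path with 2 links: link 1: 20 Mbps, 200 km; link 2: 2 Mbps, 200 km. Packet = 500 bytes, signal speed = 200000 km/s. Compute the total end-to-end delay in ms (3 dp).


Packet = 500 bytes = 4000 bits. Store-and-forward: sum (t_trans + t_prop) per link.
Link 1: t_trans = 4000/(20*10^6) s = 0.2000 ms; t_prop = 200/200000 s = 1.0000 ms; subtotal = 1.2000 ms
Link 2: t_trans = 4000/(2*10^6) s = 2.0000 ms; t_prop = 200/200000 s = 1.0000 ms; subtotal = 3.0000 ms
End-to-end = 1.2000 + 3.0000 = 4.2000 ms -> 4.200 ms (3 dp)

4.200


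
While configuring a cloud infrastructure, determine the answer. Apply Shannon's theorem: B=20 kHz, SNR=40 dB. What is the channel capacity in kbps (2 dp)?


Given: B = 20 kHz, SNR = 40 dB
SNR linear = 10^(40/10) = 10000
1 + SNR = 10001
log2(10001) = 13.2878566418
C = 20 * 1000 * 13.2878566418 = 265757.1328 bps
C = 265.757133 kbps -> 265.76 kbps (2 dp)

265.76


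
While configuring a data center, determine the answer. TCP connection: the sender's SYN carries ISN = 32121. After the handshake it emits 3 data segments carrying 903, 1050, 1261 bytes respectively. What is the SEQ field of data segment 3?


The SYN occupies sequence number ISN = 32121, so the first data byte is ISN + 1 = 32122.
SEQ of data segment i = (ISN + 1) + sum of payload sizes of segments 1..i-1.
Segment 1: SEQ = 32122, payload = 903 bytes
Segment 2: SEQ = 33025, payload = 1050 bytes
Segment 3: SEQ = 34075, payload = 1261 bytes
SEQ of segment 3 = 32122 + 903 + 1050 = 34075

34075


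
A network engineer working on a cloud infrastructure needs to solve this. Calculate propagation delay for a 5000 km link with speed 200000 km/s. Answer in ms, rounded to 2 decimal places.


Given: distance = 5000 km, speed = 200000 km/s
Delay = distance / speed = 5000 / 200000 seconds
Delay in ms = 5000 * 1000 / 200000
Delay = 25.0000 ms
Rounded to 2 dp = 25.00 ms

25.00


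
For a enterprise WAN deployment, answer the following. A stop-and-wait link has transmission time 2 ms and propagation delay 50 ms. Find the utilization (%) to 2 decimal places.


Given: Ttrans = 2 ms, Tprop = 50 ms
RTT = 2 * Tprop = 2 * 50 = 100 ms
U = Ttrans / (Ttrans + RTT)
U = 2 / (2 + 100)
U = 2 / 102 = 0.019608
U% = 1.96%

1.96


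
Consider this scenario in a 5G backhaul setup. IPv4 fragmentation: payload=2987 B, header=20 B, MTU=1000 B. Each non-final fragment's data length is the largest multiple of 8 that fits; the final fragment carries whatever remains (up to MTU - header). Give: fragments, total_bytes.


Max data per non-final fragment = floor((MTU - header)/8)*8 = floor((1000 - 20)/8)*8 = floor(980/8)*8 = 976 B
Final fragment needs no 8-byte alignment: it can carry up to MTU - header = 980 B
Non-final fragments needed = ceil((payload - 980) / 976) = ceil(2007/976) = ceil(2.0564) = 3
Number of fragments = 3 + 1 = 4
Fragment sizes (data): 3 * 976 B + 59 B (last, 59 <= 980 OK)
Total bytes sent = payload + n_frags * header = 2987 + 4*20 = 2987 + 80 = 3067 B

4, 3067


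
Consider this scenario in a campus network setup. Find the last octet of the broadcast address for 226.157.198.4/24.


Given: IP = 226.157.198.4, prefix = /24
Host bits = 32 - 24 = 8
Network last octet = 4 AND mask = 0
Host part size = 2^8 - 1 = 255
Broadcast last octet = 0 OR 255 = 255

255


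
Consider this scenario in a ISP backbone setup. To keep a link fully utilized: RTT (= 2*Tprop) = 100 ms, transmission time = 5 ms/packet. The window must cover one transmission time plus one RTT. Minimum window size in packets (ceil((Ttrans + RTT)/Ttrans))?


Given: Ttrans = 5 ms, RTT = 100 ms (= 2 * Tprop, Tprop = 50 ms)
Time until first ACK returns = Ttrans + RTT = 5 + 100 = 105 ms
Need W * Ttrans >= Ttrans + RTT  ->  W >= (Ttrans + RTT) / Ttrans
(Ttrans + RTT) / Ttrans = 105 / 5 = 21
W_min = ceil(21) = 21

21


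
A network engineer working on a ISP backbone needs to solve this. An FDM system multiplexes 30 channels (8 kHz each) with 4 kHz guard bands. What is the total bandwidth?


Given: 30 channels, 8 kHz each, guard = 4 kHz
Channel bandwidth = 30 * 8 = 240 kHz
Guard bands = 29 gaps * 4 kHz = 116 kHz
Total = 240 + 116 = 356 kHz

356


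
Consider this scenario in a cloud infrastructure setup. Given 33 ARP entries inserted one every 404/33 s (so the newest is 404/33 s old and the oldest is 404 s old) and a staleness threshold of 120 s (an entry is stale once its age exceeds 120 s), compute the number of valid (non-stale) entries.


Ages are k * 404/33 s for k = 1..33 (spacing = 12.2424 s).
Entry k is valid iff k * 404/33 <= 120 iff k <= 33 * 120 / 404 = 9.8020
n_valid = floor(9.8020) = 9
(n_stale = 33 - 9 = 24)

9


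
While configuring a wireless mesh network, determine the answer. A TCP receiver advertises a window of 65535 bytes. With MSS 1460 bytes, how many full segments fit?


Given: RWND = 65535 bytes, MSS = 1460 bytes
Full segments = floor(RWND / MSS)
Full segments = floor(65535 / 1460)
Full segments = floor(44.887) = 44

44


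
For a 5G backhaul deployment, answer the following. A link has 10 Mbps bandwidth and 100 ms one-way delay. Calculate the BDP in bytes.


Given: bandwidth = 10 Mbps, delay = 100 ms
BDP in bits = 10 * 10^6 * 100 / 1000
BDP in bits = 1000000
BDP in bytes = 1000000 / 8 = 125000

125000


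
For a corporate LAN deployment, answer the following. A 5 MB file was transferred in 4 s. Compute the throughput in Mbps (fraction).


Given: file = 5 MB, time = 4 s
File in Mb = 5 * 8 = 40 Mb
Throughput = 40 / 4 Mbps
Throughput = 10 Mbps

10


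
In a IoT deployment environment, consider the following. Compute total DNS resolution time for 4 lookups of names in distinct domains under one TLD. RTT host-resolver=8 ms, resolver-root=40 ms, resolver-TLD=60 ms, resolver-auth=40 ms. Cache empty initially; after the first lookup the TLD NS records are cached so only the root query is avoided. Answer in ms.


Lookup 1 (cold cache): local + root + TLD + auth = 8 + 40 + 60 + 40 = 148 ms
Lookups 2..4 (TLD NS cached -> skip root; new domain -> still ask TLD and auth): local + TLD + auth = 8 + 60 + 40 = 108 ms each
Remaining 3 lookups: 3 * 108 = 324 ms
Total = 148 + 324 = 472 ms

472


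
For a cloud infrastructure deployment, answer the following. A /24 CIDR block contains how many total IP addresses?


Given: CIDR prefix /24
Host bits = 32 - 24 = 8
Total addresses = 2^8 = 256

256


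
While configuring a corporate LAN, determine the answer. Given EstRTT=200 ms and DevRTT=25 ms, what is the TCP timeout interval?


Given: EstRTT = 200 ms, DevRTT = 25 ms
Timeout = EstRTT + 4 * DevRTT
4 * DevRTT = 4 * 25 = 100
Timeout = 200 + 100 = 300 ms

300


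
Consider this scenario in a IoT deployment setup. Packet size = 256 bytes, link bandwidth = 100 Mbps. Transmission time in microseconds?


Given: packet = 256 bytes, bandwidth = 100 Mbps
Packet in bits = 256 * 8 = 2048 bits
Bandwidth = 100 * 10^6 = 100000000 bps
Time = 2048 / 100000000 seconds
Time in us = 2048 * 10^6 / 100000000 = 20.48

20.48


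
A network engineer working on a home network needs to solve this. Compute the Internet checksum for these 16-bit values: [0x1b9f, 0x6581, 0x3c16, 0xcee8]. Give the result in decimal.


Given words: [0x1b9f, 0x6581, 0x3c16, 0xcee8]
Step 1: Sum all words
Raw sum = 7071 + 25985 + 15382 + 52968 = 101406
Step 2: Fold carry: (35870 + 1) = 35871
One's complement = ~35871 & 0xFFFF = 29664

29664


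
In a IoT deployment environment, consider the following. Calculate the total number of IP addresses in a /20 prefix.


Given: CIDR prefix /20
Host bits = 32 - 20 = 12
Total addresses = 2^12 = 4096

4096


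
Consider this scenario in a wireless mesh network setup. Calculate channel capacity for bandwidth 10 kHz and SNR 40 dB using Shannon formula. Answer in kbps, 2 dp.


Given: B = 10 kHz, SNR = 40 dB
SNR linear = 10^(40/10) = 10000
1 + SNR = 10001
log2(10001) = 13.2878566418
C = 10 * 1000 * 13.2878566418 = 132878.5664 bps
C = 132.878566 kbps -> 132.88 kbps (2 dp)

132.88


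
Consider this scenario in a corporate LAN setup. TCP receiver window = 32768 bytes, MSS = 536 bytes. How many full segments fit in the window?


Given: RWND = 32768 bytes, MSS = 536 bytes
Full segments = floor(RWND / MSS)
Full segments = floor(32768 / 536)
Full segments = floor(61.1343) = 61

61


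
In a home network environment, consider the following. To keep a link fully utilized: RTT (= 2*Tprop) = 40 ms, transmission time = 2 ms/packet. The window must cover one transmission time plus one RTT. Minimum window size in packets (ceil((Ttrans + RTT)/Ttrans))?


Given: Ttrans = 2 ms, RTT = 40 ms (= 2 * Tprop, Tprop = 20 ms)
Time until first ACK returns = Ttrans + RTT = 2 + 40 = 42 ms
Need W * Ttrans >= Ttrans + RTT  ->  W >= (Ttrans + RTT) / Ttrans
(Ttrans + RTT) / Ttrans = 42 / 2 = 21
W_min = ceil(21) = 21

21


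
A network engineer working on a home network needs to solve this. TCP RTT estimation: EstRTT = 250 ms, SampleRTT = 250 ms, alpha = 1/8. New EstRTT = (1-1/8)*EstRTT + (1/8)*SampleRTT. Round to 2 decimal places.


Given: EstRTT = 250 ms, SampleRTT = 250 ms, alpha = 1/8
New EstRTT = (1 - alpha) * EstRTT + alpha * SampleRTT
(7/8) * 250 = 218.75
(1/8) * 250 = 31.25
New EstRTT = 218.75 + 31.25 = 250 ms -> 250.00 ms (2 dp)

250.00


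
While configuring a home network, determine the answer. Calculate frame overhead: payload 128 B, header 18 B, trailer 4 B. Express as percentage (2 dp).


Given: payload = 128 B, header = 18 B, trailer = 4 B
Overhead bytes = header + trailer = 18 + 4 = 22
Total frame = payload + overhead = 128 + 22 = 150
Overhead % = 22 / 150 * 100 = 14.6667% -> 14.67% (2 dp)

14.67


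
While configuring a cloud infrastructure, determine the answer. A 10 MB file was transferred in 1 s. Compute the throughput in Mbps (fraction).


Given: file = 10 MB, time = 1 s
File in Mb = 10 * 8 = 80 Mb
Throughput = 80 / 1 Mbps
Throughput = 80 Mbps

80


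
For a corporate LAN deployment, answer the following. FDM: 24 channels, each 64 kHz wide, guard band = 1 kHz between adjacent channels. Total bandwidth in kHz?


Given: 24 channels, 64 kHz each, guard = 1 kHz
Channel bandwidth = 24 * 64 = 1536 kHz
Guard bands = 23 gaps * 1 kHz = 23 kHz
Total = 1536 + 23 = 1559 kHz

1559


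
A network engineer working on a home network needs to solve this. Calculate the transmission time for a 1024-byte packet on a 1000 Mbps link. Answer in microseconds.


Given: packet = 1024 bytes, bandwidth = 1000 Mbps
Packet in bits = 1024 * 8 = 8192 bits
Bandwidth = 1000 * 10^6 = 1000000000 bps
Time = 8192 / 1000000000 seconds
Time in us = 8192 * 10^6 / 1000000000 = 8.192

8.192


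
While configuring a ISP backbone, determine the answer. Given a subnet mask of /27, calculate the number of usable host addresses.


Given: subnet mask /27
Host bits = 32 - 27 = 5
Total addresses = 2^5 = 32
Usable hosts = 32 - 2 (network + broadcast) = 30

30


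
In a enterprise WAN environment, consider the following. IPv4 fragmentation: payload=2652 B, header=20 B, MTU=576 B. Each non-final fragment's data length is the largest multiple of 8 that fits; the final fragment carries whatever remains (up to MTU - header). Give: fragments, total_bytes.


Max data per non-final fragment = floor((MTU - header)/8)*8 = floor((576 - 20)/8)*8 = floor(556/8)*8 = 552 B
Final fragment needs no 8-byte alignment: it can carry up to MTU - header = 556 B
Non-final fragments needed = ceil((payload - 556) / 552) = ceil(2096/552) = ceil(3.7971) = 4
Number of fragments = 4 + 1 = 5
Fragment sizes (data): 4 * 552 B + 444 B (last, 444 <= 556 OK)
Total bytes sent = payload + n_frags * header = 2652 + 5*20 = 2652 + 100 = 2752 B

5, 2752


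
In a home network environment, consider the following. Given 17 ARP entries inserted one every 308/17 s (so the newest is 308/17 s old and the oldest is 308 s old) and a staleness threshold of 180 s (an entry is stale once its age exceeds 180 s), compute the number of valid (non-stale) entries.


Ages are k * 308/17 s for k = 1..17 (spacing = 18.1176 s).
Entry k is valid iff k * 308/17 <= 180 iff k <= 17 * 180 / 308 = 9.9351
n_valid = floor(9.9351) = 9
(n_stale = 17 - 9 = 8)

9


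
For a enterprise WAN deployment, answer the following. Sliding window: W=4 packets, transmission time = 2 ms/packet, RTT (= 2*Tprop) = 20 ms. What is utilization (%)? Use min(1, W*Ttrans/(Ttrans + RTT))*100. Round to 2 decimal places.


Given: W = 4, Ttrans = 2 ms, RTT = 20 ms (= 2 * Tprop, Tprop = 10 ms)
Cycle time = Ttrans + RTT = 2 + 20 = 22 ms (first packet sent until its ACK returns)
W * Ttrans = 4 * 2 = 8 ms of sending per cycle
W * Ttrans / (Ttrans + RTT) = 8 / 22 = 0.363636
U = min(1, 0.363636) = 0.363636
U% = 36.36%

36.36


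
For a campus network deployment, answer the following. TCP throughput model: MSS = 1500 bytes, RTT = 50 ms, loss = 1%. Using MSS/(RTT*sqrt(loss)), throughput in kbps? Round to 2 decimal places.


Given: MSS = 1500 bytes, RTT = 50 ms, loss = 1%
RTT in seconds = 50 / 1000 = 0.05
Loss rate = 1% = 0.01
sqrt(loss) = sqrt(0.01) = 0.1
Throughput (bytes/s) = 1500 / (0.05 * 0.1) = 300000.0000
Throughput (kbps) = 300000.0000 * 8 / 1000 = 2400.000000 -> 2400.00 kbps (2 dp)

2400.00


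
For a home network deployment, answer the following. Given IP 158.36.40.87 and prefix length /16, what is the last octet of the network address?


Given: IP = 158.36.40.87, prefix = /16
Subnet mask = 255.255.0.0
Last octet of IP: 87
Last octet of mask: 0
Network last octet = 87 AND 0 = 0

0


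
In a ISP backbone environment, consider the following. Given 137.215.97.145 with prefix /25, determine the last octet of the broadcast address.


Given: IP = 137.215.97.145, prefix = /25
Host bits = 32 - 25 = 7
Network last octet = 145 AND mask = 128
Host part size = 2^7 - 1 = 127
Broadcast last octet = 128 OR 127 = 255

255


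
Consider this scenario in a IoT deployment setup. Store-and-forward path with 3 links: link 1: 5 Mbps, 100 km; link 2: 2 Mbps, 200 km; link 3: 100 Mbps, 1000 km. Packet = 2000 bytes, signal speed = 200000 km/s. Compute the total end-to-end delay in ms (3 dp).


Packet = 2000 bytes = 16000 bits. Store-and-forward: sum (t_trans + t_prop) per link.
Link 1: t_trans = 16000/(5*10^6) s = 3.2000 ms; t_prop = 100/200000 s = 0.5000 ms; subtotal = 3.7000 ms
Link 2: t_trans = 16000/(2*10^6) s = 8.0000 ms; t_prop = 200/200000 s = 1.0000 ms; subtotal = 9.0000 ms
Link 3: t_trans = 16000/(100*10^6) s = 0.1600 ms; t_prop = 1000/200000 s = 5.0000 ms; subtotal = 5.1600 ms
End-to-end = 3.7000 + 9.0000 + 5.1600 = 17.8600 ms -> 17.860 ms (3 dp)

17.860


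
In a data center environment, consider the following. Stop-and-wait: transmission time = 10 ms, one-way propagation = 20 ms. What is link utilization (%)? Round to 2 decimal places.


Given: Ttrans = 10 ms, Tprop = 20 ms
RTT = 2 * Tprop = 2 * 20 = 40 ms
U = Ttrans / (Ttrans + RTT)
U = 10 / (10 + 40)
U = 10 / 50 = 0.2
U% = 20.00%

20.00


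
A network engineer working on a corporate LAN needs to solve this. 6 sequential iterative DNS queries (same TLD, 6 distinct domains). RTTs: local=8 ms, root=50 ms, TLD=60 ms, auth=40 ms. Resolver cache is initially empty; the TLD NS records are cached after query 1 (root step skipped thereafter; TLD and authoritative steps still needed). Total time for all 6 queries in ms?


Lookup 1 (cold cache): local + root + TLD + auth = 8 + 50 + 60 + 40 = 158 ms
Lookups 2..6 (TLD NS cached -> skip root; new domain -> still ask TLD and auth): local + TLD + auth = 8 + 60 + 40 = 108 ms each
Remaining 5 lookups: 5 * 108 = 540 ms
Total = 158 + 540 = 698 ms

698


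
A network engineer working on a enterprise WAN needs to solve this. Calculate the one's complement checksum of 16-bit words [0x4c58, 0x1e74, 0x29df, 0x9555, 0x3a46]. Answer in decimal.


Given words: [0x4c58, 0x1e74, 0x29df, 0x9555, 0x3a46]
Step 1: Sum all words
Raw sum = 19544 + 7796 + 10719 + 38229 + 14918 = 91206
Step 2: Fold carry: (25670 + 1) = 25671
One's complement = ~25671 & 0xFFFF = 39864

39864


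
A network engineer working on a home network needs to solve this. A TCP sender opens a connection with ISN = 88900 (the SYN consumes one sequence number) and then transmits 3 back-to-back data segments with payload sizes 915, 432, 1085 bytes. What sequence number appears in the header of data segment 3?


The SYN occupies sequence number ISN = 88900, so the first data byte is ISN + 1 = 88901.
SEQ of data segment i = (ISN + 1) + sum of payload sizes of segments 1..i-1.
Segment 1: SEQ = 88901, payload = 915 bytes
Segment 2: SEQ = 89816, payload = 432 bytes
Segment 3: SEQ = 90248, payload = 1085 bytes
SEQ of segment 3 = 88901 + 915 + 432 = 90248

90248


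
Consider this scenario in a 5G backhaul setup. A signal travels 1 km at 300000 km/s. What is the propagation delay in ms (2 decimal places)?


Given: distance = 1 km, speed = 300000 km/s
Delay = distance / speed = 1 / 300000 seconds
Delay in ms = 1 * 1000 / 300000
Delay = 0.0033 ms
Rounded to 2 dp = 0.00 ms

0.00


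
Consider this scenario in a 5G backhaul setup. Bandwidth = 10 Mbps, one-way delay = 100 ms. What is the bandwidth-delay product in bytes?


Given: bandwidth = 10 Mbps, delay = 100 ms
BDP in bits = 10 * 10^6 * 100 / 1000
BDP in bits = 1000000
BDP in bytes = 1000000 / 8 = 125000

125000


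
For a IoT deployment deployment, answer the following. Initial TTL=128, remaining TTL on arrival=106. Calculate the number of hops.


Given: initial TTL = 128, received TTL = 106
Hops = initial TTL - received TTL
Hops = 128 - 106 = 22

22


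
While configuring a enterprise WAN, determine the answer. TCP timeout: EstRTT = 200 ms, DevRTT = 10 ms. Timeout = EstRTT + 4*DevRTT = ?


Given: EstRTT = 200 ms, DevRTT = 10 ms
Timeout = EstRTT + 4 * DevRTT
4 * DevRTT = 4 * 10 = 40
Timeout = 200 + 40 = 240 ms

240


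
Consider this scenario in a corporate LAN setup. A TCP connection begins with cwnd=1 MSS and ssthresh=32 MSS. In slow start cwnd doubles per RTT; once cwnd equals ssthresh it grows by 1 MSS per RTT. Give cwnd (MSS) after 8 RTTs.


RTT 0: cwnd = 1 MSS (initial)
RTT 1: cwnd = 2 MSS (slow start, doubled)
RTT 2: cwnd = 4 MSS (slow start, doubled)
RTT 3: cwnd = 8 MSS (slow start, doubled)
RTT 4: cwnd = 16 MSS (slow start, doubled)
RTT 5: cwnd = 32 MSS (slow start, doubled)
RTT 6: cwnd = 33 MSS (congestion avoidance, +1)
RTT 7: cwnd = 34 MSS (congestion avoidance, +1)
RTT 8: cwnd = 35 MSS (congestion avoidance, +1)

35


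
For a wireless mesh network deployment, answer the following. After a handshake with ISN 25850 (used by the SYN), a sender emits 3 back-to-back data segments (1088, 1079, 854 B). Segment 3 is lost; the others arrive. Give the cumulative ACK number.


SYN uses sequence number 25850; first data byte = ISN + 1 = 25851.
Segment 1: SEQ = 25851, len = 1088 B, covers [25851, 26938]
Segment 2: SEQ = 26939, len = 1079 B, covers [26939, 28017]
Segment 3: SEQ = 28018, len = 854 B, covers [28018, 28871] [LOST]
In-order data received: bytes [25851, 28017] (segments 1..2).
Segment 3 missing -> gap begins at byte 28018.
Cumulative ACK = next expected in-order byte = 25851 + 1088 + 1079 = 28018

28018


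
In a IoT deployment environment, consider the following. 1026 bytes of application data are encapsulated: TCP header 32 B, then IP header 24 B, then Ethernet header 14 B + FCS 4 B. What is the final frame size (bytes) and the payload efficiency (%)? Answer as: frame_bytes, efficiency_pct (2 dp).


TCP segment = 1026 + 32 = 1058 B
IP packet = 1058 + 24 = 1082 B
Ethernet frame = 1082 + 14 + 4 = 1100 B
Efficiency = app / frame = 1026 / 1100 = 0.932727 = 93.2727% -> 93.27% (2 dp)

1100, 93.27


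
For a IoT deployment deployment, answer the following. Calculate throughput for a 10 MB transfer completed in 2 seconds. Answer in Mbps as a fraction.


Given: file = 10 MB, time = 2 s
File in Mb = 10 * 8 = 80 Mb
Throughput = 80 / 2 Mbps
Throughput = 40 Mbps

40


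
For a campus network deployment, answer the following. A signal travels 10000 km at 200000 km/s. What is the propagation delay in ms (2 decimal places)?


Given: distance = 10000 km, speed = 200000 km/s
Delay = distance / speed = 10000 / 200000 seconds
Delay in ms = 10000 * 1000 / 200000
Delay = 50.0000 ms
Rounded to 2 dp = 50.00 ms

50.00


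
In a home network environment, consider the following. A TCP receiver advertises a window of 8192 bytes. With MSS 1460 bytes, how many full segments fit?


Given: RWND = 8192 bytes, MSS = 1460 bytes
Full segments = floor(RWND / MSS)
Full segments = floor(8192 / 1460)
Full segments = floor(5.611) = 5

5


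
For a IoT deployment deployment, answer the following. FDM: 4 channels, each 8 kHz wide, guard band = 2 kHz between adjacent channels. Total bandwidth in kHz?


Given: 4 channels, 8 kHz each, guard = 2 kHz
Channel bandwidth = 4 * 8 = 32 kHz
Guard bands = 3 gaps * 2 kHz = 6 kHz
Total = 32 + 6 = 38 kHz

38


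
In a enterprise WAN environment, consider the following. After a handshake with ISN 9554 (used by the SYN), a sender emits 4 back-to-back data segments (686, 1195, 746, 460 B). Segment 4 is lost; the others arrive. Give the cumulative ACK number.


SYN uses sequence number 9554; first data byte = ISN + 1 = 9555.
Segment 1: SEQ = 9555, len = 686 B, covers [9555, 10240]
Segment 2: SEQ = 10241, len = 1195 B, covers [10241, 11435]
Segment 3: SEQ = 11436, len = 746 B, covers [11436, 12181]
Segment 4: SEQ = 12182, len = 460 B, covers [12182, 12641] [LOST]
In-order data received: bytes [9555, 12181] (segments 1..3).
Segment 4 missing -> gap begins at byte 12182.
Cumulative ACK = next expected in-order byte = 9555 + 686 + 1195 + 746 = 12182

12182


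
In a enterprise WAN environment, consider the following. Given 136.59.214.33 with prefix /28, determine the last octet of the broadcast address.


Given: IP = 136.59.214.33, prefix = /28
Host bits = 32 - 28 = 4
Network last octet = 33 AND mask = 32
Host part size = 2^4 - 1 = 15
Broadcast last octet = 32 OR 15 = 47

47


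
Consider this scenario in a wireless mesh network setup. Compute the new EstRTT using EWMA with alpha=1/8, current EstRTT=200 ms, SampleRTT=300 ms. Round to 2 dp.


Given: EstRTT = 200 ms, SampleRTT = 300 ms, alpha = 1/8
New EstRTT = (1 - alpha) * EstRTT + alpha * SampleRTT
(7/8) * 200 = 175
(1/8) * 300 = 37.5
New EstRTT = 175 + 37.5 = 212.5 ms -> 212.50 ms (2 dp)

212.50


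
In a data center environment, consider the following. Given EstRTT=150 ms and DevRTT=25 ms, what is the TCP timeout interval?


Given: EstRTT = 150 ms, DevRTT = 25 ms
Timeout = EstRTT + 4 * DevRTT
4 * DevRTT = 4 * 25 = 100
Timeout = 150 + 100 = 250 ms

250


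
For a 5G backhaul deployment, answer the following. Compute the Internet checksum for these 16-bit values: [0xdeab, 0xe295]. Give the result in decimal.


Given words: [0xdeab, 0xe295]
Step 1: Sum all words
Raw sum = 57003 + 58005 = 115008
Step 2: Fold carry: (49472 + 1) = 49473
One's complement = ~49473 & 0xFFFF = 16062

16062


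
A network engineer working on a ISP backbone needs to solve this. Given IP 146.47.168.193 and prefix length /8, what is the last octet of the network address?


Given: IP = 146.47.168.193, prefix = /8
Subnet mask = 255.0.0.0
Last octet of IP: 193
Last octet of mask: 0
Network last octet = 193 AND 0 = 0

0


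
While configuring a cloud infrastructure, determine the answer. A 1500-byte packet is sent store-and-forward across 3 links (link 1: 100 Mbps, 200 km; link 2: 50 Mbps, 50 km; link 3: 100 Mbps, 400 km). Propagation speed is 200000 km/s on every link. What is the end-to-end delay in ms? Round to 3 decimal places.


Packet = 1500 bytes = 12000 bits. Store-and-forward: sum (t_trans + t_prop) per link.
Link 1: t_trans = 12000/(100*10^6) s = 0.1200 ms; t_prop = 200/200000 s = 1.0000 ms; subtotal = 1.1200 ms
Link 2: t_trans = 12000/(50*10^6) s = 0.2400 ms; t_prop = 50/200000 s = 0.2500 ms; subtotal = 0.4900 ms
Link 3: t_trans = 12000/(100*10^6) s = 0.1200 ms; t_prop = 400/200000 s = 2.0000 ms; subtotal = 2.1200 ms
End-to-end = 1.1200 + 0.4900 + 2.1200 = 3.7300 ms -> 3.730 ms (3 dp)

3.730


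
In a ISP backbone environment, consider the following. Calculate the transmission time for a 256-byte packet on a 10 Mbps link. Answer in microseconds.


Given: packet = 256 bytes, bandwidth = 10 Mbps
Packet in bits = 256 * 8 = 2048 bits
Bandwidth = 10 * 10^6 = 10000000 bps
Time = 2048 / 10000000 seconds
Time in us = 2048 * 10^6 / 10000000 = 204.8

204.8


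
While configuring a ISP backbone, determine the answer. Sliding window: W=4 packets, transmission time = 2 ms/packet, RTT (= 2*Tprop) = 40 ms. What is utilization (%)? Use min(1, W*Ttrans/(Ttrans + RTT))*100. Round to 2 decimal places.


Given: W = 4, Ttrans = 2 ms, RTT = 40 ms (= 2 * Tprop, Tprop = 20 ms)
Cycle time = Ttrans + RTT = 2 + 40 = 42 ms (first packet sent until its ACK returns)
W * Ttrans = 4 * 2 = 8 ms of sending per cycle
W * Ttrans / (Ttrans + RTT) = 8 / 42 = 0.190476
U = min(1, 0.190476) = 0.190476
U% = 19.05%

19.05


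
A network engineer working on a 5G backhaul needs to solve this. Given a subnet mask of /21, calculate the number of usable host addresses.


Given: subnet mask /21
Host bits = 32 - 21 = 11
Total addresses = 2^11 = 2048
Usable hosts = 2048 - 2 (network + broadcast) = 2046

2046


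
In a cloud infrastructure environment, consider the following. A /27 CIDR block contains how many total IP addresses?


Given: CIDR prefix /27
Host bits = 32 - 27 = 5
Total addresses = 2^5 = 32

32


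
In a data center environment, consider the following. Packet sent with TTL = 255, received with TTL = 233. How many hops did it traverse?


Given: initial TTL = 255, received TTL = 233
Hops = initial TTL - received TTL
Hops = 255 - 233 = 22

22


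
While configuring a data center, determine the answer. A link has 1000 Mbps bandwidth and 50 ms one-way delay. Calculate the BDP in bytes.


Given: bandwidth = 1000 Mbps, delay = 50 ms
BDP in bits = 1000 * 10^6 * 50 / 1000
BDP in bits = 50000000
BDP in bytes = 50000000 / 8 = 6250000

6250000


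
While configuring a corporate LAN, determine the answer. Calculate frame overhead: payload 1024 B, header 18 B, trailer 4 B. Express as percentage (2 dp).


Given: payload = 1024 B, header = 18 B, trailer = 4 B
Overhead bytes = header + trailer = 18 + 4 = 22
Total frame = payload + overhead = 1024 + 22 = 1046
Overhead % = 22 / 1046 * 100 = 2.1033% -> 2.10% (2 dp)

2.10


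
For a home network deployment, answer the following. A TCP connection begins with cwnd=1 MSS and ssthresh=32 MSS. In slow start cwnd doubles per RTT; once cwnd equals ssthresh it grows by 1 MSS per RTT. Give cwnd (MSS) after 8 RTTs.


RTT 0: cwnd = 1 MSS (initial)
RTT 1: cwnd = 2 MSS (slow start, doubled)
RTT 2: cwnd = 4 MSS (slow start, doubled)
RTT 3: cwnd = 8 MSS (slow start, doubled)
RTT 4: cwnd = 16 MSS (slow start, doubled)
RTT 5: cwnd = 32 MSS (slow start, doubled)
RTT 6: cwnd = 33 MSS (congestion avoidance, +1)
RTT 7: cwnd = 34 MSS (congestion avoidance, +1)
RTT 8: cwnd = 35 MSS (congestion avoidance, +1)

35


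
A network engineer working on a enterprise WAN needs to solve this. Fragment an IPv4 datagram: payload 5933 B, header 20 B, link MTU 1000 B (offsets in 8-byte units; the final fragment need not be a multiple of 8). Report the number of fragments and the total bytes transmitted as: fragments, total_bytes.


Max data per non-final fragment = floor((MTU - header)/8)*8 = floor((1000 - 20)/8)*8 = floor(980/8)*8 = 976 B
Final fragment needs no 8-byte alignment: it can carry up to MTU - header = 980 B
Non-final fragments needed = ceil((payload - 980) / 976) = ceil(4953/976) = ceil(5.0748) = 6
Number of fragments = 6 + 1 = 7
Fragment sizes (data): 6 * 976 B + 77 B (last, 77 <= 980 OK)
Total bytes sent = payload + n_frags * header = 5933 + 7*20 = 5933 + 140 = 6073 B

7, 6073


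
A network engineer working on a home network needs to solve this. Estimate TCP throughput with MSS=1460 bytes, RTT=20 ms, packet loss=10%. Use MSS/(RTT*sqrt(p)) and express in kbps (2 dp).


Given: MSS = 1460 bytes, RTT = 20 ms, loss = 10%
RTT in seconds = 20 / 1000 = 0.02
Loss rate = 10% = 0.1
sqrt(loss) = sqrt(0.1) = 0.316227766017
Throughput (bytes/s) = 1460 / (0.02 * 0.316227766017) = 230846.2692
Throughput (kbps) = 230846.2692 * 8 / 1000 = 1846.770154 -> 1846.77 kbps (2 dp)

1846.77


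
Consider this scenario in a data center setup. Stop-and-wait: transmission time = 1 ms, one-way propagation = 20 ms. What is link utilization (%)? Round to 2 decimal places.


Given: Ttrans = 1 ms, Tprop = 20 ms
RTT = 2 * Tprop = 2 * 20 = 40 ms
U = Ttrans / (Ttrans + RTT)
U = 1 / (1 + 40)
U = 1 / 41 = 0.02439
U% = 2.44%

2.44


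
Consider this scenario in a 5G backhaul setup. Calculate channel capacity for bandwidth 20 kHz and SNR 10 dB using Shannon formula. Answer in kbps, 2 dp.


Given: B = 20 kHz, SNR = 10 dB
SNR linear = 10^(10/10) = 10
1 + SNR = 11
log2(11) = 3.4594316186
C = 20 * 1000 * 3.4594316186 = 69188.6324 bps
C = 69.188632 kbps -> 69.19 kbps (2 dp)

69.19


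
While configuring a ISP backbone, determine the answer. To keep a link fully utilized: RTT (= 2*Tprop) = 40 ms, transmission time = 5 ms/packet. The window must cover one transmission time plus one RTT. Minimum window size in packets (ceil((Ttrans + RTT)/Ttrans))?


Given: Ttrans = 5 ms, RTT = 40 ms (= 2 * Tprop, Tprop = 20 ms)
Time until first ACK returns = Ttrans + RTT = 5 + 40 = 45 ms
Need W * Ttrans >= Ttrans + RTT  ->  W >= (Ttrans + RTT) / Ttrans
(Ttrans + RTT) / Ttrans = 45 / 5 = 9
W_min = ceil(9) = 9

9


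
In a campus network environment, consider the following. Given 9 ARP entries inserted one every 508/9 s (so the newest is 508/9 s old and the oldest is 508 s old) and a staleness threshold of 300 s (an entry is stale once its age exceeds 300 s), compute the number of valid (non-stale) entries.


Ages are k * 508/9 s for k = 1..9 (spacing = 56.4444 s).
Entry k is valid iff k * 508/9 <= 300 iff k <= 9 * 300 / 508 = 5.3150
n_valid = floor(5.3150) = 5
(n_stale = 9 - 5 = 4)

5


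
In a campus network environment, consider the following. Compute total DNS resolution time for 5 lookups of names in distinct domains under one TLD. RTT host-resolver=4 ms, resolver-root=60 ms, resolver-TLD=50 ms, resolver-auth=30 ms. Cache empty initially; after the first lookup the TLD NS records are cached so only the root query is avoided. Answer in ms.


Lookup 1 (cold cache): local + root + TLD + auth = 4 + 60 + 50 + 30 = 144 ms
Lookups 2..5 (TLD NS cached -> skip root; new domain -> still ask TLD and auth): local + TLD + auth = 4 + 50 + 30 = 84 ms each
Remaining 4 lookups: 4 * 84 = 336 ms
Total = 144 + 336 = 480 ms

480


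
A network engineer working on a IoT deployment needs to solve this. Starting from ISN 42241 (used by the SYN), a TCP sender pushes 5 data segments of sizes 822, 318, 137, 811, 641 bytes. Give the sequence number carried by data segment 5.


The SYN occupies sequence number ISN = 42241, so the first data byte is ISN + 1 = 42242.
SEQ of data segment i = (ISN + 1) + sum of payload sizes of segments 1..i-1.
Segment 1: SEQ = 42242, payload = 822 bytes
Segment 2: SEQ = 43064, payload = 318 bytes
Segment 3: SEQ = 43382, payload = 137 bytes
Segment 4: SEQ = 43519, payload = 811 bytes
Segment 5: SEQ = 44330, payload = 641 bytes
SEQ of segment 5 = 42242 + 822 + 318 + 137 + 811 = 44330

44330


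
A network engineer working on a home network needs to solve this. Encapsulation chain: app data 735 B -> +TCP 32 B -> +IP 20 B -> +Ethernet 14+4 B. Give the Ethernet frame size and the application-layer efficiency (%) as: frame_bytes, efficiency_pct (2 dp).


TCP segment = 735 + 32 = 767 B
IP packet = 767 + 20 = 787 B
Ethernet frame = 787 + 14 + 4 = 805 B
Efficiency = app / frame = 735 / 805 = 0.913043 = 91.3043% -> 91.30% (2 dp)

805, 91.30


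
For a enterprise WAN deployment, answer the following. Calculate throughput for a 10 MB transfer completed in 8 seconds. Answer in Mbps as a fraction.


Given: file = 10 MB, time = 8 s
File in Mb = 10 * 8 = 80 Mb
Throughput = 80 / 8 Mbps
Throughput = 10 Mbps

10


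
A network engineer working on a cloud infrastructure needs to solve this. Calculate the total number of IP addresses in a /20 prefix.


Given: CIDR prefix /20
Host bits = 32 - 20 = 12
Total addresses = 2^12 = 4096

4096


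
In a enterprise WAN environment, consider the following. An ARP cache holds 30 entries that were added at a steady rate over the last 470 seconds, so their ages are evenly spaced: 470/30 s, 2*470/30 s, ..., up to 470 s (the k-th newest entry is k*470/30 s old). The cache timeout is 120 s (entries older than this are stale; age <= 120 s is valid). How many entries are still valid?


Ages are k * 470/30 s for k = 1..30 (spacing = 15.6667 s).
Entry k is valid iff k * 470/30 <= 120 iff k <= 30 * 120 / 470 = 7.6596
n_valid = floor(7.6596) = 7
(n_stale = 30 - 7 = 23)

7


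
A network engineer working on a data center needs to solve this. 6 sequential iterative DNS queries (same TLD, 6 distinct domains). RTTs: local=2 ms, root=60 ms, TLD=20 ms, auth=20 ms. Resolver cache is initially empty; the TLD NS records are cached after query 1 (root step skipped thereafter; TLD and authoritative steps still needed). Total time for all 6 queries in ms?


Lookup 1 (cold cache): local + root + TLD + auth = 2 + 60 + 20 + 20 = 102 ms
Lookups 2..6 (TLD NS cached -> skip root; new domain -> still ask TLD and auth): local + TLD + auth = 2 + 20 + 20 = 42 ms each
Remaining 5 lookups: 5 * 42 = 210 ms
Total = 102 + 210 = 312 ms

312


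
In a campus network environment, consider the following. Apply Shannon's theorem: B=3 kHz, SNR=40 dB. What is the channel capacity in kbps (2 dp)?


Given: B = 3 kHz, SNR = 40 dB
SNR linear = 10^(40/10) = 10000
1 + SNR = 10001
log2(10001) = 13.2878566418
C = 3 * 1000 * 13.2878566418 = 39863.5699 bps
C = 39.863570 kbps -> 39.86 kbps (2 dp)

39.86


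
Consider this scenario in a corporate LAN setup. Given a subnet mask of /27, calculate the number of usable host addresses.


Given: subnet mask /27
Host bits = 32 - 27 = 5
Total addresses = 2^5 = 32
Usable hosts = 32 - 2 (network + broadcast) = 30

30


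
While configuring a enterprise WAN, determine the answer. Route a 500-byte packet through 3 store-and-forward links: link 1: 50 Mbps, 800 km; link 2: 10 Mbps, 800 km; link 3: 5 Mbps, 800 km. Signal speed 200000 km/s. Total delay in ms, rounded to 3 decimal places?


Packet = 500 bytes = 4000 bits. Store-and-forward: sum (t_trans + t_prop) per link.
Link 1: t_trans = 4000/(50*10^6) s = 0.0800 ms; t_prop = 800/200000 s = 4.0000 ms; subtotal = 4.0800 ms
Link 2: t_trans = 4000/(10*10^6) s = 0.4000 ms; t_prop = 800/200000 s = 4.0000 ms; subtotal = 4.4000 ms
Link 3: t_trans = 4000/(5*10^6) s = 0.8000 ms; t_prop = 800/200000 s = 4.0000 ms; subtotal = 4.8000 ms
End-to-end = 4.0800 + 4.4000 + 4.8000 = 13.2800 ms -> 13.280 ms (3 dp)

13.280
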